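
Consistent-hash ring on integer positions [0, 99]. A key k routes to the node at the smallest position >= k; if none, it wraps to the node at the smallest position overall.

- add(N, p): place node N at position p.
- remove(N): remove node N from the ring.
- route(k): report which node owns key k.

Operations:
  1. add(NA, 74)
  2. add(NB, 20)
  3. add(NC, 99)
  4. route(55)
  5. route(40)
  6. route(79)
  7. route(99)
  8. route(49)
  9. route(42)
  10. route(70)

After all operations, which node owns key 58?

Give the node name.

Op 1: add NA@74 -> ring=[74:NA]
Op 2: add NB@20 -> ring=[20:NB,74:NA]
Op 3: add NC@99 -> ring=[20:NB,74:NA,99:NC]
Op 4: route key 55: smallest pos >= 55 is 74 -> NA
Op 5: route key 40: smallest pos >= 40 is 74 -> NA
Op 6: route key 79: smallest pos >= 79 is 99 -> NC
Op 7: route key 99: smallest pos >= 99 is 99 -> NC
Op 8: route key 49: smallest pos >= 49 is 74 -> NA
Op 9: route key 42: smallest pos >= 42 is 74 -> NA
Op 10: route key 70: smallest pos >= 70 is 74 -> NA
Final route key 58: smallest pos >= 58 is 74 -> NA

Answer: NA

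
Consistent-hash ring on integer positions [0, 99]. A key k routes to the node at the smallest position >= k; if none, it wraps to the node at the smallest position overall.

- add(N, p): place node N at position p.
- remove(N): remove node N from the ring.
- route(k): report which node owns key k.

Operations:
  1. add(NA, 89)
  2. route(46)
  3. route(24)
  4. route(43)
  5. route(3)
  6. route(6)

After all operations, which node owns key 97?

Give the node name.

Op 1: add NA@89 -> ring=[89:NA]
Op 2: route key 46: smallest pos >= 46 is 89 -> NA
Op 3: route key 24: smallest pos >= 24 is 89 -> NA
Op 4: route key 43: smallest pos >= 43 is 89 -> NA
Op 5: route key 3: smallest pos >= 3 is 89 -> NA
Op 6: route key 6: smallest pos >= 6 is 89 -> NA
Final route key 97: none >= 97, wrap to smallest pos 89 -> NA

Answer: NA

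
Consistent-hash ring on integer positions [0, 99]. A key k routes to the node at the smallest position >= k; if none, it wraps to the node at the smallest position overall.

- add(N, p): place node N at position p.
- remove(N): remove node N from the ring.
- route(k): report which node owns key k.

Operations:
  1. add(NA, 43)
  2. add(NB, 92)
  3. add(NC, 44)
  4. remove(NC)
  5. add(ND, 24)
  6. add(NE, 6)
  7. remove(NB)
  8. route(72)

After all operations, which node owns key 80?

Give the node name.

Op 1: add NA@43 -> ring=[43:NA]
Op 2: add NB@92 -> ring=[43:NA,92:NB]
Op 3: add NC@44 -> ring=[43:NA,44:NC,92:NB]
Op 4: remove NC -> ring=[43:NA,92:NB]
Op 5: add ND@24 -> ring=[24:ND,43:NA,92:NB]
Op 6: add NE@6 -> ring=[6:NE,24:ND,43:NA,92:NB]
Op 7: remove NB -> ring=[6:NE,24:ND,43:NA]
Op 8: route key 72: none >= 72, wrap to smallest pos 6 -> NE
Final route key 80: none >= 80, wrap to smallest pos 6 -> NE

Answer: NE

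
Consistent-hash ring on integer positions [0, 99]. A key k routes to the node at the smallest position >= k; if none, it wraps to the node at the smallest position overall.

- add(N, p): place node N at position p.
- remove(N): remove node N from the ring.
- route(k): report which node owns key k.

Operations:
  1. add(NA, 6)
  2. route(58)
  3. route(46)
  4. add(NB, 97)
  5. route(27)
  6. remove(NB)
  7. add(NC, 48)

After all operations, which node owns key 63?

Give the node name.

Answer: NA

Derivation:
Op 1: add NA@6 -> ring=[6:NA]
Op 2: route key 58: none >= 58, wrap to smallest pos 6 -> NA
Op 3: route key 46: none >= 46, wrap to smallest pos 6 -> NA
Op 4: add NB@97 -> ring=[6:NA,97:NB]
Op 5: route key 27: smallest pos >= 27 is 97 -> NB
Op 6: remove NB -> ring=[6:NA]
Op 7: add NC@48 -> ring=[6:NA,48:NC]
Final route key 63: none >= 63, wrap to smallest pos 6 -> NA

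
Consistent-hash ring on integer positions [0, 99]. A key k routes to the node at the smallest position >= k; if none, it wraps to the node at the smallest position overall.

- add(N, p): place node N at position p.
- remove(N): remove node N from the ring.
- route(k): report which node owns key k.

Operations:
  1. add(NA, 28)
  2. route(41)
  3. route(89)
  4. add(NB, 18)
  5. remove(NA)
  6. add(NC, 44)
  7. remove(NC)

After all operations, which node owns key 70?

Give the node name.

Op 1: add NA@28 -> ring=[28:NA]
Op 2: route key 41: none >= 41, wrap to smallest pos 28 -> NA
Op 3: route key 89: none >= 89, wrap to smallest pos 28 -> NA
Op 4: add NB@18 -> ring=[18:NB,28:NA]
Op 5: remove NA -> ring=[18:NB]
Op 6: add NC@44 -> ring=[18:NB,44:NC]
Op 7: remove NC -> ring=[18:NB]
Final route key 70: none >= 70, wrap to smallest pos 18 -> NB

Answer: NB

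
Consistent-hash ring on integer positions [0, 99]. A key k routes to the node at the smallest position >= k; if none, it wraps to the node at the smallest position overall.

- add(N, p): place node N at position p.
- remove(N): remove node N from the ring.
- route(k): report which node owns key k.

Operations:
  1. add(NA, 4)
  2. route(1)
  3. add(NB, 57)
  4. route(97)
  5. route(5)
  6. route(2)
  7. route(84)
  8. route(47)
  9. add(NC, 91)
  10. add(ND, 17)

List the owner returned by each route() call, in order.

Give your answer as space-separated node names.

Answer: NA NA NB NA NA NB

Derivation:
Op 1: add NA@4 -> ring=[4:NA]
Op 2: route key 1: smallest pos >= 1 is 4 -> NA
Op 3: add NB@57 -> ring=[4:NA,57:NB]
Op 4: route key 97: none >= 97, wrap to smallest pos 4 -> NA
Op 5: route key 5: smallest pos >= 5 is 57 -> NB
Op 6: route key 2: smallest pos >= 2 is 4 -> NA
Op 7: route key 84: none >= 84, wrap to smallest pos 4 -> NA
Op 8: route key 47: smallest pos >= 47 is 57 -> NB
Op 9: add NC@91 -> ring=[4:NA,57:NB,91:NC]
Op 10: add ND@17 -> ring=[4:NA,17:ND,57:NB,91:NC]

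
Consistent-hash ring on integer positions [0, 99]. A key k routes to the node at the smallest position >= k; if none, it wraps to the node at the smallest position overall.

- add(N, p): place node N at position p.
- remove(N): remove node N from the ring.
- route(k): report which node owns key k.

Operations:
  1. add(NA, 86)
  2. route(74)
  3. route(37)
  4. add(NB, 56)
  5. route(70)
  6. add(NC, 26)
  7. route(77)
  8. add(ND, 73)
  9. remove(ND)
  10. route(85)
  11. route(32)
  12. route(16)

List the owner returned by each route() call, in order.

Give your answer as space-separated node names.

Op 1: add NA@86 -> ring=[86:NA]
Op 2: route key 74: smallest pos >= 74 is 86 -> NA
Op 3: route key 37: smallest pos >= 37 is 86 -> NA
Op 4: add NB@56 -> ring=[56:NB,86:NA]
Op 5: route key 70: smallest pos >= 70 is 86 -> NA
Op 6: add NC@26 -> ring=[26:NC,56:NB,86:NA]
Op 7: route key 77: smallest pos >= 77 is 86 -> NA
Op 8: add ND@73 -> ring=[26:NC,56:NB,73:ND,86:NA]
Op 9: remove ND -> ring=[26:NC,56:NB,86:NA]
Op 10: route key 85: smallest pos >= 85 is 86 -> NA
Op 11: route key 32: smallest pos >= 32 is 56 -> NB
Op 12: route key 16: smallest pos >= 16 is 26 -> NC

Answer: NA NA NA NA NA NB NC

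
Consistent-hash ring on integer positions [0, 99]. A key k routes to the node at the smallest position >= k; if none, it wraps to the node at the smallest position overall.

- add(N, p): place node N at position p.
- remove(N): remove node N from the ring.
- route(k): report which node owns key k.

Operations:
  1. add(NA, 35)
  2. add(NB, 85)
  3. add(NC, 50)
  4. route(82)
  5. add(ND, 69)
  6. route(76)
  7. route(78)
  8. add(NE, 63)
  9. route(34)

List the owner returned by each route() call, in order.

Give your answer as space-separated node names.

Op 1: add NA@35 -> ring=[35:NA]
Op 2: add NB@85 -> ring=[35:NA,85:NB]
Op 3: add NC@50 -> ring=[35:NA,50:NC,85:NB]
Op 4: route key 82: smallest pos >= 82 is 85 -> NB
Op 5: add ND@69 -> ring=[35:NA,50:NC,69:ND,85:NB]
Op 6: route key 76: smallest pos >= 76 is 85 -> NB
Op 7: route key 78: smallest pos >= 78 is 85 -> NB
Op 8: add NE@63 -> ring=[35:NA,50:NC,63:NE,69:ND,85:NB]
Op 9: route key 34: smallest pos >= 34 is 35 -> NA

Answer: NB NB NB NA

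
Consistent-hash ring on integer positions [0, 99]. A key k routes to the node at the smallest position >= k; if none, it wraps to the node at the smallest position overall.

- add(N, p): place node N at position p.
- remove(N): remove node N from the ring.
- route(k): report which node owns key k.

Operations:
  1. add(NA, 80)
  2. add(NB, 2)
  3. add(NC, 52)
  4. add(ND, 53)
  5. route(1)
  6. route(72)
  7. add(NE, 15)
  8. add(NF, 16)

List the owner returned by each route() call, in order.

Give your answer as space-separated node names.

Answer: NB NA

Derivation:
Op 1: add NA@80 -> ring=[80:NA]
Op 2: add NB@2 -> ring=[2:NB,80:NA]
Op 3: add NC@52 -> ring=[2:NB,52:NC,80:NA]
Op 4: add ND@53 -> ring=[2:NB,52:NC,53:ND,80:NA]
Op 5: route key 1: smallest pos >= 1 is 2 -> NB
Op 6: route key 72: smallest pos >= 72 is 80 -> NA
Op 7: add NE@15 -> ring=[2:NB,15:NE,52:NC,53:ND,80:NA]
Op 8: add NF@16 -> ring=[2:NB,15:NE,16:NF,52:NC,53:ND,80:NA]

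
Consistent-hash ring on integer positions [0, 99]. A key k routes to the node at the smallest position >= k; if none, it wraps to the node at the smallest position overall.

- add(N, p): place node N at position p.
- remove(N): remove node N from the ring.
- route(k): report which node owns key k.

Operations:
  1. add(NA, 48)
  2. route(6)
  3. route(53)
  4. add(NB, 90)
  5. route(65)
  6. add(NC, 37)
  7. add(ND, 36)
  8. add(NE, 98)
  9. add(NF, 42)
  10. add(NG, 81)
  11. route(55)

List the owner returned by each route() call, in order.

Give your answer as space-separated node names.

Answer: NA NA NB NG

Derivation:
Op 1: add NA@48 -> ring=[48:NA]
Op 2: route key 6: smallest pos >= 6 is 48 -> NA
Op 3: route key 53: none >= 53, wrap to smallest pos 48 -> NA
Op 4: add NB@90 -> ring=[48:NA,90:NB]
Op 5: route key 65: smallest pos >= 65 is 90 -> NB
Op 6: add NC@37 -> ring=[37:NC,48:NA,90:NB]
Op 7: add ND@36 -> ring=[36:ND,37:NC,48:NA,90:NB]
Op 8: add NE@98 -> ring=[36:ND,37:NC,48:NA,90:NB,98:NE]
Op 9: add NF@42 -> ring=[36:ND,37:NC,42:NF,48:NA,90:NB,98:NE]
Op 10: add NG@81 -> ring=[36:ND,37:NC,42:NF,48:NA,81:NG,90:NB,98:NE]
Op 11: route key 55: smallest pos >= 55 is 81 -> NG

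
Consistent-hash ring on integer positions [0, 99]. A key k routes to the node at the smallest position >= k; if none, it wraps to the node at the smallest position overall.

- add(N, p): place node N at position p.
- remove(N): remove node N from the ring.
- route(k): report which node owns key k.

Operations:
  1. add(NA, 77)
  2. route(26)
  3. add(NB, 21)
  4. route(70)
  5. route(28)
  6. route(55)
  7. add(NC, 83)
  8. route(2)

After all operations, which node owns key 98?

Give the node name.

Answer: NB

Derivation:
Op 1: add NA@77 -> ring=[77:NA]
Op 2: route key 26: smallest pos >= 26 is 77 -> NA
Op 3: add NB@21 -> ring=[21:NB,77:NA]
Op 4: route key 70: smallest pos >= 70 is 77 -> NA
Op 5: route key 28: smallest pos >= 28 is 77 -> NA
Op 6: route key 55: smallest pos >= 55 is 77 -> NA
Op 7: add NC@83 -> ring=[21:NB,77:NA,83:NC]
Op 8: route key 2: smallest pos >= 2 is 21 -> NB
Final route key 98: none >= 98, wrap to smallest pos 21 -> NB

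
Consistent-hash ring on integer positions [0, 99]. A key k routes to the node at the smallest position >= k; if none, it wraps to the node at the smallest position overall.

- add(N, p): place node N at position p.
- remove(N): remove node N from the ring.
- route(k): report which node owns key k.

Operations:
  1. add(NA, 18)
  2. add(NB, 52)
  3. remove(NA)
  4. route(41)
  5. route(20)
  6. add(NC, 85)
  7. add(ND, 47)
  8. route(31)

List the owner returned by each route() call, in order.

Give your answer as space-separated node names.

Op 1: add NA@18 -> ring=[18:NA]
Op 2: add NB@52 -> ring=[18:NA,52:NB]
Op 3: remove NA -> ring=[52:NB]
Op 4: route key 41: smallest pos >= 41 is 52 -> NB
Op 5: route key 20: smallest pos >= 20 is 52 -> NB
Op 6: add NC@85 -> ring=[52:NB,85:NC]
Op 7: add ND@47 -> ring=[47:ND,52:NB,85:NC]
Op 8: route key 31: smallest pos >= 31 is 47 -> ND

Answer: NB NB ND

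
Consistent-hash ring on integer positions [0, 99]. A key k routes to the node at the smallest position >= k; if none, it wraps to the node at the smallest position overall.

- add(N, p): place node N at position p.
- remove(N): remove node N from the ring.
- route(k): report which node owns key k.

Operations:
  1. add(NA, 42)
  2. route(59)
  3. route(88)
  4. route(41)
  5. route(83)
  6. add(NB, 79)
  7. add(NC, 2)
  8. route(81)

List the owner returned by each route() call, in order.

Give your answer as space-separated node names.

Answer: NA NA NA NA NC

Derivation:
Op 1: add NA@42 -> ring=[42:NA]
Op 2: route key 59: none >= 59, wrap to smallest pos 42 -> NA
Op 3: route key 88: none >= 88, wrap to smallest pos 42 -> NA
Op 4: route key 41: smallest pos >= 41 is 42 -> NA
Op 5: route key 83: none >= 83, wrap to smallest pos 42 -> NA
Op 6: add NB@79 -> ring=[42:NA,79:NB]
Op 7: add NC@2 -> ring=[2:NC,42:NA,79:NB]
Op 8: route key 81: none >= 81, wrap to smallest pos 2 -> NC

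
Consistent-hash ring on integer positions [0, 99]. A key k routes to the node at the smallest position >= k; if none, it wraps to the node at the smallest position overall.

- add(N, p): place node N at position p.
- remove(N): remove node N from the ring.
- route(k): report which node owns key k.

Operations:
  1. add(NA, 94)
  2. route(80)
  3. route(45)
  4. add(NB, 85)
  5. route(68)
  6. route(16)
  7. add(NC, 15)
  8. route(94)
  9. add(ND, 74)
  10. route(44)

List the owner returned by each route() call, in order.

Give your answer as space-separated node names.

Op 1: add NA@94 -> ring=[94:NA]
Op 2: route key 80: smallest pos >= 80 is 94 -> NA
Op 3: route key 45: smallest pos >= 45 is 94 -> NA
Op 4: add NB@85 -> ring=[85:NB,94:NA]
Op 5: route key 68: smallest pos >= 68 is 85 -> NB
Op 6: route key 16: smallest pos >= 16 is 85 -> NB
Op 7: add NC@15 -> ring=[15:NC,85:NB,94:NA]
Op 8: route key 94: smallest pos >= 94 is 94 -> NA
Op 9: add ND@74 -> ring=[15:NC,74:ND,85:NB,94:NA]
Op 10: route key 44: smallest pos >= 44 is 74 -> ND

Answer: NA NA NB NB NA ND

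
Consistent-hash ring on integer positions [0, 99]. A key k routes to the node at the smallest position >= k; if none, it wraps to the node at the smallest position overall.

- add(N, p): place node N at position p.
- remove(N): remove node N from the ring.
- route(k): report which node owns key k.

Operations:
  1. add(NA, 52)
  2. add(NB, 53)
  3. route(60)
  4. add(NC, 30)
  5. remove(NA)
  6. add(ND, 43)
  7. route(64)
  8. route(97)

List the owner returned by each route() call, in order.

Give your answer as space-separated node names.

Op 1: add NA@52 -> ring=[52:NA]
Op 2: add NB@53 -> ring=[52:NA,53:NB]
Op 3: route key 60: none >= 60, wrap to smallest pos 52 -> NA
Op 4: add NC@30 -> ring=[30:NC,52:NA,53:NB]
Op 5: remove NA -> ring=[30:NC,53:NB]
Op 6: add ND@43 -> ring=[30:NC,43:ND,53:NB]
Op 7: route key 64: none >= 64, wrap to smallest pos 30 -> NC
Op 8: route key 97: none >= 97, wrap to smallest pos 30 -> NC

Answer: NA NC NC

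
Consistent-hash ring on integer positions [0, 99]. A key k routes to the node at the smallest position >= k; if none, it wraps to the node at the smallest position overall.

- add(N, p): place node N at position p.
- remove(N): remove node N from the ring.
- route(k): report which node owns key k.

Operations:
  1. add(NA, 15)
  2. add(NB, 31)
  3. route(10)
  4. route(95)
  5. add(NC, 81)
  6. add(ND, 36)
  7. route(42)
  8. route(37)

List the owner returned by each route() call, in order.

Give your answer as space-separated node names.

Answer: NA NA NC NC

Derivation:
Op 1: add NA@15 -> ring=[15:NA]
Op 2: add NB@31 -> ring=[15:NA,31:NB]
Op 3: route key 10: smallest pos >= 10 is 15 -> NA
Op 4: route key 95: none >= 95, wrap to smallest pos 15 -> NA
Op 5: add NC@81 -> ring=[15:NA,31:NB,81:NC]
Op 6: add ND@36 -> ring=[15:NA,31:NB,36:ND,81:NC]
Op 7: route key 42: smallest pos >= 42 is 81 -> NC
Op 8: route key 37: smallest pos >= 37 is 81 -> NC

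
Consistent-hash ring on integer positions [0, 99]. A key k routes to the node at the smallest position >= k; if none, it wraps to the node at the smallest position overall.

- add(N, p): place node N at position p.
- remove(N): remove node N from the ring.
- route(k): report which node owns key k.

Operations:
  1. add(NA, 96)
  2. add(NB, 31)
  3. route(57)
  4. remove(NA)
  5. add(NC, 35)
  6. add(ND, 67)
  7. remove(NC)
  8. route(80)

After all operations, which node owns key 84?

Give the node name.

Op 1: add NA@96 -> ring=[96:NA]
Op 2: add NB@31 -> ring=[31:NB,96:NA]
Op 3: route key 57: smallest pos >= 57 is 96 -> NA
Op 4: remove NA -> ring=[31:NB]
Op 5: add NC@35 -> ring=[31:NB,35:NC]
Op 6: add ND@67 -> ring=[31:NB,35:NC,67:ND]
Op 7: remove NC -> ring=[31:NB,67:ND]
Op 8: route key 80: none >= 80, wrap to smallest pos 31 -> NB
Final route key 84: none >= 84, wrap to smallest pos 31 -> NB

Answer: NB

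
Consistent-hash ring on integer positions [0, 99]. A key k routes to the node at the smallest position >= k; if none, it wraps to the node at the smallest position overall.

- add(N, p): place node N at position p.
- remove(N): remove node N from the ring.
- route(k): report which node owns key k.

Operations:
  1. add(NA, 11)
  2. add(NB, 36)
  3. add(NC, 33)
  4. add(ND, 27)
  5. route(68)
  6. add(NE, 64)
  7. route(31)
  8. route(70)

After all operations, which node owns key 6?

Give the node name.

Op 1: add NA@11 -> ring=[11:NA]
Op 2: add NB@36 -> ring=[11:NA,36:NB]
Op 3: add NC@33 -> ring=[11:NA,33:NC,36:NB]
Op 4: add ND@27 -> ring=[11:NA,27:ND,33:NC,36:NB]
Op 5: route key 68: none >= 68, wrap to smallest pos 11 -> NA
Op 6: add NE@64 -> ring=[11:NA,27:ND,33:NC,36:NB,64:NE]
Op 7: route key 31: smallest pos >= 31 is 33 -> NC
Op 8: route key 70: none >= 70, wrap to smallest pos 11 -> NA
Final route key 6: smallest pos >= 6 is 11 -> NA

Answer: NA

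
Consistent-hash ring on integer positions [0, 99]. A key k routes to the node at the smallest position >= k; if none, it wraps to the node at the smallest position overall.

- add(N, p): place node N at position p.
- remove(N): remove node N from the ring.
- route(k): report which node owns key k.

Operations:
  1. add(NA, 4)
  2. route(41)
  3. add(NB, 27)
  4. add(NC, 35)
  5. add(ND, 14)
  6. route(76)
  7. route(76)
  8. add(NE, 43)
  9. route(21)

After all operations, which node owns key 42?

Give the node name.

Op 1: add NA@4 -> ring=[4:NA]
Op 2: route key 41: none >= 41, wrap to smallest pos 4 -> NA
Op 3: add NB@27 -> ring=[4:NA,27:NB]
Op 4: add NC@35 -> ring=[4:NA,27:NB,35:NC]
Op 5: add ND@14 -> ring=[4:NA,14:ND,27:NB,35:NC]
Op 6: route key 76: none >= 76, wrap to smallest pos 4 -> NA
Op 7: route key 76: none >= 76, wrap to smallest pos 4 -> NA
Op 8: add NE@43 -> ring=[4:NA,14:ND,27:NB,35:NC,43:NE]
Op 9: route key 21: smallest pos >= 21 is 27 -> NB
Final route key 42: smallest pos >= 42 is 43 -> NE

Answer: NE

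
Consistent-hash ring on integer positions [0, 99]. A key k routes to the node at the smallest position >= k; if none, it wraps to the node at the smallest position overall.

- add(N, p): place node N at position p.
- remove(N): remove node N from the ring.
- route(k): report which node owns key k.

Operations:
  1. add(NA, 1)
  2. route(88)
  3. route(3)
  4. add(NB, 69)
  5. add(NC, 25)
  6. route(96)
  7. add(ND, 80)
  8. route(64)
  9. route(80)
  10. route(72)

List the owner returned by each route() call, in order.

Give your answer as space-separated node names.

Answer: NA NA NA NB ND ND

Derivation:
Op 1: add NA@1 -> ring=[1:NA]
Op 2: route key 88: none >= 88, wrap to smallest pos 1 -> NA
Op 3: route key 3: none >= 3, wrap to smallest pos 1 -> NA
Op 4: add NB@69 -> ring=[1:NA,69:NB]
Op 5: add NC@25 -> ring=[1:NA,25:NC,69:NB]
Op 6: route key 96: none >= 96, wrap to smallest pos 1 -> NA
Op 7: add ND@80 -> ring=[1:NA,25:NC,69:NB,80:ND]
Op 8: route key 64: smallest pos >= 64 is 69 -> NB
Op 9: route key 80: smallest pos >= 80 is 80 -> ND
Op 10: route key 72: smallest pos >= 72 is 80 -> ND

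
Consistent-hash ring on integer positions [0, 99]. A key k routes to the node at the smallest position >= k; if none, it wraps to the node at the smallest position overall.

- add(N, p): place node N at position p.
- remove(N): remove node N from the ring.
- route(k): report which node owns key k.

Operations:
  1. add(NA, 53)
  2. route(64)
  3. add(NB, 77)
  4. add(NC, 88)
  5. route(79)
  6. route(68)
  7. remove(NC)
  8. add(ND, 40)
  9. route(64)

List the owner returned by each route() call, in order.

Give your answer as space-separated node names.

Op 1: add NA@53 -> ring=[53:NA]
Op 2: route key 64: none >= 64, wrap to smallest pos 53 -> NA
Op 3: add NB@77 -> ring=[53:NA,77:NB]
Op 4: add NC@88 -> ring=[53:NA,77:NB,88:NC]
Op 5: route key 79: smallest pos >= 79 is 88 -> NC
Op 6: route key 68: smallest pos >= 68 is 77 -> NB
Op 7: remove NC -> ring=[53:NA,77:NB]
Op 8: add ND@40 -> ring=[40:ND,53:NA,77:NB]
Op 9: route key 64: smallest pos >= 64 is 77 -> NB

Answer: NA NC NB NB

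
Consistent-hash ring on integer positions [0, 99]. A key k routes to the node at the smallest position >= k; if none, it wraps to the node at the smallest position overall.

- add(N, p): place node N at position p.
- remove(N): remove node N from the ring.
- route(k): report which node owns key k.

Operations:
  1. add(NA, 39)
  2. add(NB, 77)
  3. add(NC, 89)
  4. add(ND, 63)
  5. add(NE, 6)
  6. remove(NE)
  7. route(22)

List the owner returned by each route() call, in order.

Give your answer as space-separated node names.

Op 1: add NA@39 -> ring=[39:NA]
Op 2: add NB@77 -> ring=[39:NA,77:NB]
Op 3: add NC@89 -> ring=[39:NA,77:NB,89:NC]
Op 4: add ND@63 -> ring=[39:NA,63:ND,77:NB,89:NC]
Op 5: add NE@6 -> ring=[6:NE,39:NA,63:ND,77:NB,89:NC]
Op 6: remove NE -> ring=[39:NA,63:ND,77:NB,89:NC]
Op 7: route key 22: smallest pos >= 22 is 39 -> NA

Answer: NA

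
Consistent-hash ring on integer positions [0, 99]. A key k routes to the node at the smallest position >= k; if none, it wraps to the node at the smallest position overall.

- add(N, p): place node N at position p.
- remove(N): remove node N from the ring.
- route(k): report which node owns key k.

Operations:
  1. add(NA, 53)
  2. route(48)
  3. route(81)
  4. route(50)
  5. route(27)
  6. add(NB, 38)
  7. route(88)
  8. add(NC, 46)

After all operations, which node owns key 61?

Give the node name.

Answer: NB

Derivation:
Op 1: add NA@53 -> ring=[53:NA]
Op 2: route key 48: smallest pos >= 48 is 53 -> NA
Op 3: route key 81: none >= 81, wrap to smallest pos 53 -> NA
Op 4: route key 50: smallest pos >= 50 is 53 -> NA
Op 5: route key 27: smallest pos >= 27 is 53 -> NA
Op 6: add NB@38 -> ring=[38:NB,53:NA]
Op 7: route key 88: none >= 88, wrap to smallest pos 38 -> NB
Op 8: add NC@46 -> ring=[38:NB,46:NC,53:NA]
Final route key 61: none >= 61, wrap to smallest pos 38 -> NB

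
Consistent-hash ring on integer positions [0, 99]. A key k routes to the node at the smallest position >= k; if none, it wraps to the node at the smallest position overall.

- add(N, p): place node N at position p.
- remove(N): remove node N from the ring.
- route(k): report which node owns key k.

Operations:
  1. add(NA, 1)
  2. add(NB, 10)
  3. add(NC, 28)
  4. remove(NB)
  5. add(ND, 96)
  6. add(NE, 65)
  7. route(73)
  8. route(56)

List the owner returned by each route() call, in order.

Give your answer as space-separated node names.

Answer: ND NE

Derivation:
Op 1: add NA@1 -> ring=[1:NA]
Op 2: add NB@10 -> ring=[1:NA,10:NB]
Op 3: add NC@28 -> ring=[1:NA,10:NB,28:NC]
Op 4: remove NB -> ring=[1:NA,28:NC]
Op 5: add ND@96 -> ring=[1:NA,28:NC,96:ND]
Op 6: add NE@65 -> ring=[1:NA,28:NC,65:NE,96:ND]
Op 7: route key 73: smallest pos >= 73 is 96 -> ND
Op 8: route key 56: smallest pos >= 56 is 65 -> NE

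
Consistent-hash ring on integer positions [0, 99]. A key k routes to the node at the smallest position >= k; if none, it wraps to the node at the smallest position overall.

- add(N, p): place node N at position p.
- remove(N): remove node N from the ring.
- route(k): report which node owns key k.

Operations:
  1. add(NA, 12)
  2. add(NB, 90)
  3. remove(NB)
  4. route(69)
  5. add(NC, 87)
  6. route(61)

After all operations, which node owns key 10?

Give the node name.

Answer: NA

Derivation:
Op 1: add NA@12 -> ring=[12:NA]
Op 2: add NB@90 -> ring=[12:NA,90:NB]
Op 3: remove NB -> ring=[12:NA]
Op 4: route key 69: none >= 69, wrap to smallest pos 12 -> NA
Op 5: add NC@87 -> ring=[12:NA,87:NC]
Op 6: route key 61: smallest pos >= 61 is 87 -> NC
Final route key 10: smallest pos >= 10 is 12 -> NA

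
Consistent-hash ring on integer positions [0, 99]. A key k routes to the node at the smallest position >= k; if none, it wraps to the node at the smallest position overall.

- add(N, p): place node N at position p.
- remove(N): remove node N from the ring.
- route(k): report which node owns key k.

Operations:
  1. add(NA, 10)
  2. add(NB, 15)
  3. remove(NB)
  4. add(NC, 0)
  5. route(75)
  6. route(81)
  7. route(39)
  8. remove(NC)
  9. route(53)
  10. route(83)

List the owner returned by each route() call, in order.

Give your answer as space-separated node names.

Op 1: add NA@10 -> ring=[10:NA]
Op 2: add NB@15 -> ring=[10:NA,15:NB]
Op 3: remove NB -> ring=[10:NA]
Op 4: add NC@0 -> ring=[0:NC,10:NA]
Op 5: route key 75: none >= 75, wrap to smallest pos 0 -> NC
Op 6: route key 81: none >= 81, wrap to smallest pos 0 -> NC
Op 7: route key 39: none >= 39, wrap to smallest pos 0 -> NC
Op 8: remove NC -> ring=[10:NA]
Op 9: route key 53: none >= 53, wrap to smallest pos 10 -> NA
Op 10: route key 83: none >= 83, wrap to smallest pos 10 -> NA

Answer: NC NC NC NA NA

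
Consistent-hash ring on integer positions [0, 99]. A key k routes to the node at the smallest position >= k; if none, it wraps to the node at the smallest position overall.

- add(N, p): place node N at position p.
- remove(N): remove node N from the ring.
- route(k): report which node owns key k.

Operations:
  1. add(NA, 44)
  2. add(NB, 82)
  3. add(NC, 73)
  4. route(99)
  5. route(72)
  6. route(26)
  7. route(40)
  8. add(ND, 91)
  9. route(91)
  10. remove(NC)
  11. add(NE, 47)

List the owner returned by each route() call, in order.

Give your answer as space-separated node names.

Op 1: add NA@44 -> ring=[44:NA]
Op 2: add NB@82 -> ring=[44:NA,82:NB]
Op 3: add NC@73 -> ring=[44:NA,73:NC,82:NB]
Op 4: route key 99: none >= 99, wrap to smallest pos 44 -> NA
Op 5: route key 72: smallest pos >= 72 is 73 -> NC
Op 6: route key 26: smallest pos >= 26 is 44 -> NA
Op 7: route key 40: smallest pos >= 40 is 44 -> NA
Op 8: add ND@91 -> ring=[44:NA,73:NC,82:NB,91:ND]
Op 9: route key 91: smallest pos >= 91 is 91 -> ND
Op 10: remove NC -> ring=[44:NA,82:NB,91:ND]
Op 11: add NE@47 -> ring=[44:NA,47:NE,82:NB,91:ND]

Answer: NA NC NA NA ND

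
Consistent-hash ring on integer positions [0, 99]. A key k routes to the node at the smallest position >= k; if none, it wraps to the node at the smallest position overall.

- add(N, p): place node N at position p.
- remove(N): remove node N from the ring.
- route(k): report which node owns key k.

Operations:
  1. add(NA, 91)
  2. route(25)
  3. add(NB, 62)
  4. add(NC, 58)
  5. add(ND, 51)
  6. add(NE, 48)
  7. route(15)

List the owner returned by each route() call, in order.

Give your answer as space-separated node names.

Answer: NA NE

Derivation:
Op 1: add NA@91 -> ring=[91:NA]
Op 2: route key 25: smallest pos >= 25 is 91 -> NA
Op 3: add NB@62 -> ring=[62:NB,91:NA]
Op 4: add NC@58 -> ring=[58:NC,62:NB,91:NA]
Op 5: add ND@51 -> ring=[51:ND,58:NC,62:NB,91:NA]
Op 6: add NE@48 -> ring=[48:NE,51:ND,58:NC,62:NB,91:NA]
Op 7: route key 15: smallest pos >= 15 is 48 -> NE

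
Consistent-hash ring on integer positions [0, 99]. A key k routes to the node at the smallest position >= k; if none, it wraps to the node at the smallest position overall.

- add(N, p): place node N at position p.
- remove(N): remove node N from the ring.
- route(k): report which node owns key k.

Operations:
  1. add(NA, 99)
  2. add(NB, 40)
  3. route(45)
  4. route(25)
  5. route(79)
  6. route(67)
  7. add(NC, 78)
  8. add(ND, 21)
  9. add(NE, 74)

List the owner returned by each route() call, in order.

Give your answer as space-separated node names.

Op 1: add NA@99 -> ring=[99:NA]
Op 2: add NB@40 -> ring=[40:NB,99:NA]
Op 3: route key 45: smallest pos >= 45 is 99 -> NA
Op 4: route key 25: smallest pos >= 25 is 40 -> NB
Op 5: route key 79: smallest pos >= 79 is 99 -> NA
Op 6: route key 67: smallest pos >= 67 is 99 -> NA
Op 7: add NC@78 -> ring=[40:NB,78:NC,99:NA]
Op 8: add ND@21 -> ring=[21:ND,40:NB,78:NC,99:NA]
Op 9: add NE@74 -> ring=[21:ND,40:NB,74:NE,78:NC,99:NA]

Answer: NA NB NA NA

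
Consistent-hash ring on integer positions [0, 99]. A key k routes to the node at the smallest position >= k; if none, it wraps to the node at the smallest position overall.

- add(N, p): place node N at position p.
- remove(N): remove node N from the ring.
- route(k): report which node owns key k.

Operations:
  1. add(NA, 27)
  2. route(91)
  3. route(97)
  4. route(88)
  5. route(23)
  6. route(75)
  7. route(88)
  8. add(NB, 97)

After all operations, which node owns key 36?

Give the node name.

Answer: NB

Derivation:
Op 1: add NA@27 -> ring=[27:NA]
Op 2: route key 91: none >= 91, wrap to smallest pos 27 -> NA
Op 3: route key 97: none >= 97, wrap to smallest pos 27 -> NA
Op 4: route key 88: none >= 88, wrap to smallest pos 27 -> NA
Op 5: route key 23: smallest pos >= 23 is 27 -> NA
Op 6: route key 75: none >= 75, wrap to smallest pos 27 -> NA
Op 7: route key 88: none >= 88, wrap to smallest pos 27 -> NA
Op 8: add NB@97 -> ring=[27:NA,97:NB]
Final route key 36: smallest pos >= 36 is 97 -> NB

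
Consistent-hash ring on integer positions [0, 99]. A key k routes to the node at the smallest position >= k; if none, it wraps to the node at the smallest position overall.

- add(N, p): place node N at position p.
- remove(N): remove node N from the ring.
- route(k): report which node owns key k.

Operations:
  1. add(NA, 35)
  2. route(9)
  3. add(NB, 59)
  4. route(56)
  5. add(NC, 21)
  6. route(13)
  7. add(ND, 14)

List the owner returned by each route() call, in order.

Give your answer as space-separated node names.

Op 1: add NA@35 -> ring=[35:NA]
Op 2: route key 9: smallest pos >= 9 is 35 -> NA
Op 3: add NB@59 -> ring=[35:NA,59:NB]
Op 4: route key 56: smallest pos >= 56 is 59 -> NB
Op 5: add NC@21 -> ring=[21:NC,35:NA,59:NB]
Op 6: route key 13: smallest pos >= 13 is 21 -> NC
Op 7: add ND@14 -> ring=[14:ND,21:NC,35:NA,59:NB]

Answer: NA NB NC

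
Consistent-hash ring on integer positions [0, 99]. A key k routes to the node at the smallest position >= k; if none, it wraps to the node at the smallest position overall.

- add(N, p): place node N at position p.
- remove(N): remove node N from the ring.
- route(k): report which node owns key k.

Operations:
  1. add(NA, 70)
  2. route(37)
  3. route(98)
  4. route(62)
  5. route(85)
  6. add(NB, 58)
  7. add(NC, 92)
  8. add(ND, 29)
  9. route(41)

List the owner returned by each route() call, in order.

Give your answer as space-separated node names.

Op 1: add NA@70 -> ring=[70:NA]
Op 2: route key 37: smallest pos >= 37 is 70 -> NA
Op 3: route key 98: none >= 98, wrap to smallest pos 70 -> NA
Op 4: route key 62: smallest pos >= 62 is 70 -> NA
Op 5: route key 85: none >= 85, wrap to smallest pos 70 -> NA
Op 6: add NB@58 -> ring=[58:NB,70:NA]
Op 7: add NC@92 -> ring=[58:NB,70:NA,92:NC]
Op 8: add ND@29 -> ring=[29:ND,58:NB,70:NA,92:NC]
Op 9: route key 41: smallest pos >= 41 is 58 -> NB

Answer: NA NA NA NA NB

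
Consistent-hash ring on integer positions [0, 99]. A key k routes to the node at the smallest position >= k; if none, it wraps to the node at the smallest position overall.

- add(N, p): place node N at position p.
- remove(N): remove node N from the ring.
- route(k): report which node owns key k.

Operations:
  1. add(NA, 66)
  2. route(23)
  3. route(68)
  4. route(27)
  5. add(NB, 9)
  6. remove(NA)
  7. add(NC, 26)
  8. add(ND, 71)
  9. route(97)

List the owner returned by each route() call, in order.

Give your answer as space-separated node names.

Op 1: add NA@66 -> ring=[66:NA]
Op 2: route key 23: smallest pos >= 23 is 66 -> NA
Op 3: route key 68: none >= 68, wrap to smallest pos 66 -> NA
Op 4: route key 27: smallest pos >= 27 is 66 -> NA
Op 5: add NB@9 -> ring=[9:NB,66:NA]
Op 6: remove NA -> ring=[9:NB]
Op 7: add NC@26 -> ring=[9:NB,26:NC]
Op 8: add ND@71 -> ring=[9:NB,26:NC,71:ND]
Op 9: route key 97: none >= 97, wrap to smallest pos 9 -> NB

Answer: NA NA NA NB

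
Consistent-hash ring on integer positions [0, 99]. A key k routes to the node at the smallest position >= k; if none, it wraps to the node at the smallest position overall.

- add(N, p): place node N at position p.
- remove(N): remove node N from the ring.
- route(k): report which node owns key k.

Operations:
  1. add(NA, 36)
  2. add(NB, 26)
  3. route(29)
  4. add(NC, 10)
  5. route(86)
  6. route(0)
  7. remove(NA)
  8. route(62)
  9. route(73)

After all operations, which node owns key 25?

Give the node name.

Answer: NB

Derivation:
Op 1: add NA@36 -> ring=[36:NA]
Op 2: add NB@26 -> ring=[26:NB,36:NA]
Op 3: route key 29: smallest pos >= 29 is 36 -> NA
Op 4: add NC@10 -> ring=[10:NC,26:NB,36:NA]
Op 5: route key 86: none >= 86, wrap to smallest pos 10 -> NC
Op 6: route key 0: smallest pos >= 0 is 10 -> NC
Op 7: remove NA -> ring=[10:NC,26:NB]
Op 8: route key 62: none >= 62, wrap to smallest pos 10 -> NC
Op 9: route key 73: none >= 73, wrap to smallest pos 10 -> NC
Final route key 25: smallest pos >= 25 is 26 -> NB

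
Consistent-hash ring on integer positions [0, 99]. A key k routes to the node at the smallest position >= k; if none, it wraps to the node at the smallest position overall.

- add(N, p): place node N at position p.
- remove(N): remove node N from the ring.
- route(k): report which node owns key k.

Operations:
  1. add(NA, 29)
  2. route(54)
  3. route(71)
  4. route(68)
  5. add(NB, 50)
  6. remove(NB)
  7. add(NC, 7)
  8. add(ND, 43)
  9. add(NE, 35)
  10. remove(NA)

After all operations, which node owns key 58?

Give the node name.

Answer: NC

Derivation:
Op 1: add NA@29 -> ring=[29:NA]
Op 2: route key 54: none >= 54, wrap to smallest pos 29 -> NA
Op 3: route key 71: none >= 71, wrap to smallest pos 29 -> NA
Op 4: route key 68: none >= 68, wrap to smallest pos 29 -> NA
Op 5: add NB@50 -> ring=[29:NA,50:NB]
Op 6: remove NB -> ring=[29:NA]
Op 7: add NC@7 -> ring=[7:NC,29:NA]
Op 8: add ND@43 -> ring=[7:NC,29:NA,43:ND]
Op 9: add NE@35 -> ring=[7:NC,29:NA,35:NE,43:ND]
Op 10: remove NA -> ring=[7:NC,35:NE,43:ND]
Final route key 58: none >= 58, wrap to smallest pos 7 -> NC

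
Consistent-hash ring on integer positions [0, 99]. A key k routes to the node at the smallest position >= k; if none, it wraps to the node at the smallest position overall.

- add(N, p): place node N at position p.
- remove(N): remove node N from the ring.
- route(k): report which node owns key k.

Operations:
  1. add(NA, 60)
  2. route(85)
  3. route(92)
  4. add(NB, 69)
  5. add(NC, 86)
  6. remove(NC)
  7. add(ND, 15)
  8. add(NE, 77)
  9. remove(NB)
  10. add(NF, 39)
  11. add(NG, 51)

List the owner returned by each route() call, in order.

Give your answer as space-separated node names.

Answer: NA NA

Derivation:
Op 1: add NA@60 -> ring=[60:NA]
Op 2: route key 85: none >= 85, wrap to smallest pos 60 -> NA
Op 3: route key 92: none >= 92, wrap to smallest pos 60 -> NA
Op 4: add NB@69 -> ring=[60:NA,69:NB]
Op 5: add NC@86 -> ring=[60:NA,69:NB,86:NC]
Op 6: remove NC -> ring=[60:NA,69:NB]
Op 7: add ND@15 -> ring=[15:ND,60:NA,69:NB]
Op 8: add NE@77 -> ring=[15:ND,60:NA,69:NB,77:NE]
Op 9: remove NB -> ring=[15:ND,60:NA,77:NE]
Op 10: add NF@39 -> ring=[15:ND,39:NF,60:NA,77:NE]
Op 11: add NG@51 -> ring=[15:ND,39:NF,51:NG,60:NA,77:NE]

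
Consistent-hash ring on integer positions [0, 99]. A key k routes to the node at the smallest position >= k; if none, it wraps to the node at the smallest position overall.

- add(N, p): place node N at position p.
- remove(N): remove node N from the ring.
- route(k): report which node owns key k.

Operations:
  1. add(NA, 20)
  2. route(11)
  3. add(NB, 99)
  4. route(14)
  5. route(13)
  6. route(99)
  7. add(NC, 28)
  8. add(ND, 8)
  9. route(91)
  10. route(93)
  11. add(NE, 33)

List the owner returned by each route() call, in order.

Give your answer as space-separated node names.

Answer: NA NA NA NB NB NB

Derivation:
Op 1: add NA@20 -> ring=[20:NA]
Op 2: route key 11: smallest pos >= 11 is 20 -> NA
Op 3: add NB@99 -> ring=[20:NA,99:NB]
Op 4: route key 14: smallest pos >= 14 is 20 -> NA
Op 5: route key 13: smallest pos >= 13 is 20 -> NA
Op 6: route key 99: smallest pos >= 99 is 99 -> NB
Op 7: add NC@28 -> ring=[20:NA,28:NC,99:NB]
Op 8: add ND@8 -> ring=[8:ND,20:NA,28:NC,99:NB]
Op 9: route key 91: smallest pos >= 91 is 99 -> NB
Op 10: route key 93: smallest pos >= 93 is 99 -> NB
Op 11: add NE@33 -> ring=[8:ND,20:NA,28:NC,33:NE,99:NB]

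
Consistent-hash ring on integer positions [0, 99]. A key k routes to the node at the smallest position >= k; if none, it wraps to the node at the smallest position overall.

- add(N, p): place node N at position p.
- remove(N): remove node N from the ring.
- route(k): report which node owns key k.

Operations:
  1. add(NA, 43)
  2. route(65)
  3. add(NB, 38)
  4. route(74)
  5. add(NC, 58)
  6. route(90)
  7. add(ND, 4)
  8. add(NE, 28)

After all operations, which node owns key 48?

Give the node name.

Op 1: add NA@43 -> ring=[43:NA]
Op 2: route key 65: none >= 65, wrap to smallest pos 43 -> NA
Op 3: add NB@38 -> ring=[38:NB,43:NA]
Op 4: route key 74: none >= 74, wrap to smallest pos 38 -> NB
Op 5: add NC@58 -> ring=[38:NB,43:NA,58:NC]
Op 6: route key 90: none >= 90, wrap to smallest pos 38 -> NB
Op 7: add ND@4 -> ring=[4:ND,38:NB,43:NA,58:NC]
Op 8: add NE@28 -> ring=[4:ND,28:NE,38:NB,43:NA,58:NC]
Final route key 48: smallest pos >= 48 is 58 -> NC

Answer: NC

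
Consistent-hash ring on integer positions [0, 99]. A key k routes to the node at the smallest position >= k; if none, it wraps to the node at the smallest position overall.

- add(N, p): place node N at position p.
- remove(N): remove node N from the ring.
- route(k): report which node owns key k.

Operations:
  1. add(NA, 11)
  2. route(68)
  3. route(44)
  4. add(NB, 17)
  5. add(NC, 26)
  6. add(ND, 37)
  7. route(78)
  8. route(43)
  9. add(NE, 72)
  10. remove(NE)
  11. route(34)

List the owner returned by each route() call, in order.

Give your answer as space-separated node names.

Op 1: add NA@11 -> ring=[11:NA]
Op 2: route key 68: none >= 68, wrap to smallest pos 11 -> NA
Op 3: route key 44: none >= 44, wrap to smallest pos 11 -> NA
Op 4: add NB@17 -> ring=[11:NA,17:NB]
Op 5: add NC@26 -> ring=[11:NA,17:NB,26:NC]
Op 6: add ND@37 -> ring=[11:NA,17:NB,26:NC,37:ND]
Op 7: route key 78: none >= 78, wrap to smallest pos 11 -> NA
Op 8: route key 43: none >= 43, wrap to smallest pos 11 -> NA
Op 9: add NE@72 -> ring=[11:NA,17:NB,26:NC,37:ND,72:NE]
Op 10: remove NE -> ring=[11:NA,17:NB,26:NC,37:ND]
Op 11: route key 34: smallest pos >= 34 is 37 -> ND

Answer: NA NA NA NA ND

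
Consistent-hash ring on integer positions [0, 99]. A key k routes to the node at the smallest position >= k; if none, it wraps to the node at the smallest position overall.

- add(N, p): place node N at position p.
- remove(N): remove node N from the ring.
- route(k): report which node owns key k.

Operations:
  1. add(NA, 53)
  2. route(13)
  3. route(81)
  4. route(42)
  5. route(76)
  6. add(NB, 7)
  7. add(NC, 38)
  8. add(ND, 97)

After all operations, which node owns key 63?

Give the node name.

Answer: ND

Derivation:
Op 1: add NA@53 -> ring=[53:NA]
Op 2: route key 13: smallest pos >= 13 is 53 -> NA
Op 3: route key 81: none >= 81, wrap to smallest pos 53 -> NA
Op 4: route key 42: smallest pos >= 42 is 53 -> NA
Op 5: route key 76: none >= 76, wrap to smallest pos 53 -> NA
Op 6: add NB@7 -> ring=[7:NB,53:NA]
Op 7: add NC@38 -> ring=[7:NB,38:NC,53:NA]
Op 8: add ND@97 -> ring=[7:NB,38:NC,53:NA,97:ND]
Final route key 63: smallest pos >= 63 is 97 -> ND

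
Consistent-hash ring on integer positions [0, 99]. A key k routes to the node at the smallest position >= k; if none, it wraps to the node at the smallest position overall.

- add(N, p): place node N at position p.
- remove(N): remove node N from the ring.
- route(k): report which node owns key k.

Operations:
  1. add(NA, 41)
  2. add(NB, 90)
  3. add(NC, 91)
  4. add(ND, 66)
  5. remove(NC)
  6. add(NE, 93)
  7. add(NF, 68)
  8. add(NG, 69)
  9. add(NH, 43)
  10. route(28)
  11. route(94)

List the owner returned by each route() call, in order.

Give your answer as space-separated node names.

Op 1: add NA@41 -> ring=[41:NA]
Op 2: add NB@90 -> ring=[41:NA,90:NB]
Op 3: add NC@91 -> ring=[41:NA,90:NB,91:NC]
Op 4: add ND@66 -> ring=[41:NA,66:ND,90:NB,91:NC]
Op 5: remove NC -> ring=[41:NA,66:ND,90:NB]
Op 6: add NE@93 -> ring=[41:NA,66:ND,90:NB,93:NE]
Op 7: add NF@68 -> ring=[41:NA,66:ND,68:NF,90:NB,93:NE]
Op 8: add NG@69 -> ring=[41:NA,66:ND,68:NF,69:NG,90:NB,93:NE]
Op 9: add NH@43 -> ring=[41:NA,43:NH,66:ND,68:NF,69:NG,90:NB,93:NE]
Op 10: route key 28: smallest pos >= 28 is 41 -> NA
Op 11: route key 94: none >= 94, wrap to smallest pos 41 -> NA

Answer: NA NA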